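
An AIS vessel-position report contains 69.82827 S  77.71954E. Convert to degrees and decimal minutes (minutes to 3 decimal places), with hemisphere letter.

Latitude: minutes = (69.828270 − 69) × 60 = 49.69620
Lon: minutes = (77.719540 − 77) × 60 = 43.17240

69° 49.696′ S, 77° 43.172′ E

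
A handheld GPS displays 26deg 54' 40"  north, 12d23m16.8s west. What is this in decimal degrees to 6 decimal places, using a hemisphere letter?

26.911111° N, 12.388000° W

φ: 54′ + 40″ = 54.66667′; 26 + 54.66667/60 = 26.9111111
Lon: 12° + 23/60 + 16.8/3600 = 12 + 0.383333 + 0.004667 = 12.3880000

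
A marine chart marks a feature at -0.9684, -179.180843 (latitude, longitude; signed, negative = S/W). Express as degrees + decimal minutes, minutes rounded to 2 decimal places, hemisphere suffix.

0° 58.10′ S, 179° 10.85′ W

Latitude is negative → S; |value| = 0.968400
φ: 0° + 0.968400 × 60 = 0° 58.1040′
Longitude is negative → W; |value| = 179.180843
Lon: 179° + 0.180843 × 60 = 179° 10.8506′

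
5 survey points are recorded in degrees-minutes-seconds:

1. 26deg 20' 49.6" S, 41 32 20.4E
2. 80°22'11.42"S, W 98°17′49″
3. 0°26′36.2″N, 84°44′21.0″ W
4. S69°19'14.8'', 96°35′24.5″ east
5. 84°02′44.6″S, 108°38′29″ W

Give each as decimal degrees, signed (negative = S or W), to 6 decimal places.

Point 1:
  Lat: 26° + 20/60 + 49.6/3600 = 26 + 0.333333 + 0.013778 = 26.3471111
  hemisphere S, so the sign is −
  Lon: 32′ + 20.4″ = 32.34000′; 41 + 32.34000/60 = 41.5390000
  E ⇒ keep positive
Point 2:
  φ: 22′ + 11.42″ = 22.19033′; 80 + 22.19033/60 = 80.3698389
  S → negative
  Longitude: 17′ + 49″ = 17.81667′; 98 + 17.81667/60 = 98.2969444
  W → negative
Point 3:
  φ: 0 + 26/60 + 36.2/3600 = 0.4433889
  N → positive
  λ: 84° + 44/60 + 21/3600 = 84 + 0.733333 + 0.005833 = 84.7391667
  W ⇒ negate
Point 4:
  Lat: 69 + 19/60 + 14.8/3600 = 69.3207778
  S ⇒ negate
  λ: 96° + 35/60 + 24.5/3600 = 96 + 0.583333 + 0.006806 = 96.5901389
  E → positive
Point 5:
  φ: 84° + 2/60 + 44.6/3600 = 84 + 0.033333 + 0.012389 = 84.0457222
  S ⇒ negate
  Longitude: 38′ + 29″ = 38.48333′; 108 + 38.48333/60 = 108.6413889
  W → negative

1. -26.347111, 41.539000
2. -80.369839, -98.296944
3. 0.443389, -84.739167
4. -69.320778, 96.590139
5. -84.045722, -108.641389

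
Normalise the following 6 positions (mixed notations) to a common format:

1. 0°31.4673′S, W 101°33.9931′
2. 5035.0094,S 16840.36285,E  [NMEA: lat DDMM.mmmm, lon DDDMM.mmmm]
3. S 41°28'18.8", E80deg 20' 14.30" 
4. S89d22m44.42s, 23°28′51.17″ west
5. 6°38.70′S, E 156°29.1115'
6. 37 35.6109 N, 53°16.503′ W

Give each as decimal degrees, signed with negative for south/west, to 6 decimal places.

Point 1:
  φ: 31.4673′ = 0.524455°; total 0.5244550
  S ⇒ negate
  Longitude: 101 + 33.9931/60 = 101.5665517
  W ⇒ negate
Point 2:
  φ: split at 2 digits → 50° and 35.0094′; 50 + 35.0094/60 = 50.5834900
  S → negative
  Longitude: split at 3 digits → 168° and 40.36285′; 168 + 40.36285/60 = 168.6727142
  E → positive
Point 3:
  φ: 41° + 28/60 + 18.8/3600 = 41 + 0.466667 + 0.005222 = 41.4718889
  hemisphere S, so the sign is −
  λ: 80° + 20/60 + 14.3/3600 = 80 + 0.333333 + 0.003972 = 80.3373056
  E ⇒ keep positive
Point 4:
  Lat: 22′ + 44.42″ = 22.74033′; 89 + 22.74033/60 = 89.3790056
  S ⇒ negate
  λ: 23 + 28/60 + 51.17/3600 = 23.4808806
  W → negative
Point 5:
  φ: 6 + 38.7/60 = 6.6450000
  S ⇒ negate
  λ: 29.1115′ = 0.485192°; total 156.4851917
  E ⇒ keep positive
Point 6:
  Latitude: 35.6109′ = 0.593515°; total 37.5935150
  N → positive
  λ: 53 + 16.503/60 = 53.2750500
  hemisphere W, so the sign is −

1. -0.524455, -101.566552
2. -50.583490, 168.672714
3. -41.471889, 80.337306
4. -89.379006, -23.480881
5. -6.645000, 156.485192
6. 37.593515, -53.275050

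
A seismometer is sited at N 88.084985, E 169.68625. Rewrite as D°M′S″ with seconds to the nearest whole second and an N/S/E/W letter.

Lat: whole degrees 88; 5.09910′ → 5′ and 5.95″
λ: whole degrees 169; 41.17500′ → 41′ and 10.50″

88°05′6″ N, 169°41′11″ E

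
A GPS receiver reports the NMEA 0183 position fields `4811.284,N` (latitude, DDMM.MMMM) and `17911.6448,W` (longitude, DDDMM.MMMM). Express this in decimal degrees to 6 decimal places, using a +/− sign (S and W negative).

Lat: degrees = first 2 digits = 48, minutes = 11.284; 48 + 11.284/60 = 48.1880667
N ⇒ keep positive
Lon: degrees = first 3 digits = 179, minutes = 11.6448; 179 + 11.6448/60 = 179.1940800
W → negative

48.188067, -179.194080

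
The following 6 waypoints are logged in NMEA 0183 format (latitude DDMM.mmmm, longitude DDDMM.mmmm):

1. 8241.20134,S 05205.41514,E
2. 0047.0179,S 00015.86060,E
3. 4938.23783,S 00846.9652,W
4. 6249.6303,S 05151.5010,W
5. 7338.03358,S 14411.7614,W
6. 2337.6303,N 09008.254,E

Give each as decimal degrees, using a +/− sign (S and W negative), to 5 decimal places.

1. -82.68669, 52.09025
2. -0.78363, 0.26434
3. -49.63730, -8.78275
4. -62.82717, -51.85835
5. -73.63389, -144.19602
6. 23.62717, 90.13757

Point 1:
  Latitude: degrees = first 2 digits = 82, minutes = 41.20134; 82 + 41.20134/60 = 82.686689
  S ⇒ negate
  λ: split at 3 digits → 052° and 5.41514′; 52 + 5.41514/60 = 52.090252
  E ⇒ keep positive
Point 2:
  φ: degrees = first 2 digits = 0, minutes = 47.0179; 0 + 47.0179/60 = 0.783632
  S → negative
  λ: split at 3 digits → 000° and 15.8606′; 0 + 15.8606/60 = 0.264343
  E ⇒ keep positive
Point 3:
  Lat: degrees = first 2 digits = 49, minutes = 38.23783; 49 + 38.23783/60 = 49.637297
  hemisphere S, so the sign is −
  λ: split at 3 digits → 008° and 46.9652′; 8 + 46.9652/60 = 8.782753
  W ⇒ negate
Point 4:
  Latitude: split at 2 digits → 62° and 49.6303′; 62 + 49.6303/60 = 62.827172
  S ⇒ negate
  λ: degrees = first 3 digits = 51, minutes = 51.501; 51 + 51.501/60 = 51.858350
  W → negative
Point 5:
  Lat: split at 2 digits → 73° and 38.03358′; 73 + 38.03358/60 = 73.633893
  hemisphere S, so the sign is −
  Lon: split at 3 digits → 144° and 11.7614′; 144 + 11.7614/60 = 144.196023
  W → negative
Point 6:
  Lat: split at 2 digits → 23° and 37.6303′; 23 + 37.6303/60 = 23.627172
  N → positive
  Lon: split at 3 digits → 090° and 8.254′; 90 + 8.254/60 = 90.137567
  E → positive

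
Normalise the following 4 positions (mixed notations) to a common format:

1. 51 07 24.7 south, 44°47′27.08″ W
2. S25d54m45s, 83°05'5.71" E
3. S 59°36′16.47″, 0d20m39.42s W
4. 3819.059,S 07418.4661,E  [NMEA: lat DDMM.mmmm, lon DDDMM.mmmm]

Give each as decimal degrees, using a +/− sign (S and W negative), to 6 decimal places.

1. -51.123528, -44.790856
2. -25.912500, 83.084919
3. -59.604575, -0.344283
4. -38.317650, 74.307768

Point 1:
  Lat: 51 + 7/60 + 24.7/3600 = 51.1235278
  S → negative
  Longitude: 44° + 47/60 + 27.08/3600 = 44 + 0.783333 + 0.007522 = 44.7908556
  W → negative
Point 2:
  Lat: 54′ + 45″ = 54.75000′; 25 + 54.75000/60 = 25.9125000
  S → negative
  Longitude: 83 + 5/60 + 5.71/3600 = 83.0849194
  E → positive
Point 3:
  Lat: 59 + 36/60 + 16.47/3600 = 59.6045750
  S ⇒ negate
  Lon: 0° + 20/60 + 39.42/3600 = 0 + 0.333333 + 0.010950 = 0.3442833
  W ⇒ negate
Point 4:
  Latitude: degrees = first 2 digits = 38, minutes = 19.059; 38 + 19.059/60 = 38.3176500
  hemisphere S, so the sign is −
  Longitude: split at 3 digits → 074° and 18.4661′; 74 + 18.4661/60 = 74.3077683
  E ⇒ keep positive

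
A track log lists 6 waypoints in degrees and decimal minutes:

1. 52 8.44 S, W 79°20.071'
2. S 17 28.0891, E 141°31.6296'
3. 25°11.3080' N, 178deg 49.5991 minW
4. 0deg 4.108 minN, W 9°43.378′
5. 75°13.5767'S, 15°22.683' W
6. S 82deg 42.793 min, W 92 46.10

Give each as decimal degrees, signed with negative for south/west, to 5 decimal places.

Point 1:
  Latitude: 52 + 8.44/60 = 52.140667
  S ⇒ negate
  Longitude: 20.071′ = 0.334517°; total 79.334517
  hemisphere W, so the sign is −
Point 2:
  φ: 28.0891′ = 0.468152°; total 17.468152
  S → negative
  Lon: 141 + 31.6296/60 = 141.527160
  E → positive
Point 3:
  φ: 25 + 11.308/60 = 25.188467
  N ⇒ keep positive
  Lon: 178 + 49.5991/60 = 178.826652
  W → negative
Point 4:
  φ: 0 + 4.108/60 = 0.068467
  N ⇒ keep positive
  Longitude: 9 + 43.378/60 = 9.722967
  W ⇒ negate
Point 5:
  Lat: 13.5767′ = 0.226278°; total 75.226278
  hemisphere S, so the sign is −
  Longitude: 15 + 22.683/60 = 15.378050
  hemisphere W, so the sign is −
Point 6:
  φ: 42.793′ = 0.713217°; total 82.713217
  S → negative
  Lon: 46.1′ = 0.768333°; total 92.768333
  hemisphere W, so the sign is −

1. -52.14067, -79.33452
2. -17.46815, 141.52716
3. 25.18847, -178.82665
4. 0.06847, -9.72297
5. -75.22628, -15.37805
6. -82.71322, -92.76833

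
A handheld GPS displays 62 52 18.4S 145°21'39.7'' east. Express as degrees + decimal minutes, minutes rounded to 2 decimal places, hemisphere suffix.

Lat: 52 + 18.4/60 = 52.3067′
Lon: 21 + 39.7/60 = 21.6617′

62° 52.31′ S, 145° 21.66′ E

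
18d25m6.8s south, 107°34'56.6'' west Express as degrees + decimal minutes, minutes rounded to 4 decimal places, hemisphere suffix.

18° 25.1133′ S, 107° 34.9433′ W

Lat: 25 + 6.8/60 = 25.113333′
Longitude: seconds/60 = 0.94333; minutes = 34 + 0.94333 = 34.943333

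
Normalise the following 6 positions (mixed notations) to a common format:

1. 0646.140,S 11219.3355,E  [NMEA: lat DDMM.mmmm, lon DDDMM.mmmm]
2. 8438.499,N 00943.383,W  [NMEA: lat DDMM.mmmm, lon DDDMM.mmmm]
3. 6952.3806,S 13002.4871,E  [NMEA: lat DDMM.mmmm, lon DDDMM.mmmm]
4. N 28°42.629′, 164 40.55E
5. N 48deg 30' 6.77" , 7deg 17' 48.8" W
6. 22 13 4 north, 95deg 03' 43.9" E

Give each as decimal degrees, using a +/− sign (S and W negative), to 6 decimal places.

1. -6.769000, 112.322258
2. 84.641650, -9.723050
3. -69.873010, 130.041452
4. 28.710483, 164.675833
5. 48.501881, -7.296889
6. 22.217778, 95.062194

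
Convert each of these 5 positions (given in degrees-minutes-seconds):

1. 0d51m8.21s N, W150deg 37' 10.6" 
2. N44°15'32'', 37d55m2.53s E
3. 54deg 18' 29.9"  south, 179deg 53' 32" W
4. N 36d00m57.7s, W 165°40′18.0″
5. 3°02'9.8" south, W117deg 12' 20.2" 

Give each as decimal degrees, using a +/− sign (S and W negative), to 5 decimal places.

1. 0.85228, -150.61961
2. 44.25889, 37.91737
3. -54.30831, -179.89222
4. 36.01603, -165.67167
5. -3.03606, -117.20561

Point 1:
  Lat: 0° + 51/60 + 8.21/3600 = 0 + 0.850000 + 0.002281 = 0.852281
  N ⇒ keep positive
  Lon: 37′ + 10.6″ = 37.17667′; 150 + 37.17667/60 = 150.619611
  W → negative
Point 2:
  Latitude: 44 + 15/60 + 32/3600 = 44.258889
  N ⇒ keep positive
  Lon: 37° + 55/60 + 2.53/3600 = 37 + 0.916667 + 0.000703 = 37.917369
  E ⇒ keep positive
Point 3:
  Latitude: 54 + 18/60 + 29.9/3600 = 54.308306
  S ⇒ negate
  λ: 179 + 53/60 + 32/3600 = 179.892222
  W ⇒ negate
Point 4:
  Lat: 0′ + 57.7″ = 0.96167′; 36 + 0.96167/60 = 36.016028
  N → positive
  λ: 165° + 40/60 + 18/3600 = 165 + 0.666667 + 0.005000 = 165.671667
  W → negative
Point 5:
  Latitude: 3° + 2/60 + 9.8/3600 = 3 + 0.033333 + 0.002722 = 3.036056
  S → negative
  Lon: 12′ + 20.2″ = 12.33667′; 117 + 12.33667/60 = 117.205611
  W ⇒ negate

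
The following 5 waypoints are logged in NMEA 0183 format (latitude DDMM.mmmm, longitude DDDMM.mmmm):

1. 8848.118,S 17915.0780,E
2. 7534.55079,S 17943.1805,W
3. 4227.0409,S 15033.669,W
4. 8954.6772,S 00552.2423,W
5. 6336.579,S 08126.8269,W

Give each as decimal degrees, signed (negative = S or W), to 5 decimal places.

Point 1:
  φ: degrees = first 2 digits = 88, minutes = 48.118; 88 + 48.118/60 = 88.801967
  S ⇒ negate
  λ: split at 3 digits → 179° and 15.078′; 179 + 15.078/60 = 179.251300
  E ⇒ keep positive
Point 2:
  Lat: split at 2 digits → 75° and 34.55079′; 75 + 34.55079/60 = 75.575847
  S ⇒ negate
  Lon: split at 3 digits → 179° and 43.1805′; 179 + 43.1805/60 = 179.719675
  W → negative
Point 3:
  Lat: degrees = first 2 digits = 42, minutes = 27.0409; 42 + 27.0409/60 = 42.450682
  hemisphere S, so the sign is −
  Lon: split at 3 digits → 150° and 33.669′; 150 + 33.669/60 = 150.561150
  W → negative
Point 4:
  φ: split at 2 digits → 89° and 54.6772′; 89 + 54.6772/60 = 89.911287
  S → negative
  Longitude: degrees = first 3 digits = 5, minutes = 52.2423; 5 + 52.2423/60 = 5.870705
  W ⇒ negate
Point 5:
  φ: split at 2 digits → 63° and 36.579′; 63 + 36.579/60 = 63.609650
  S → negative
  λ: split at 3 digits → 081° and 26.8269′; 81 + 26.8269/60 = 81.447115
  hemisphere W, so the sign is −

1. -88.80197, 179.25130
2. -75.57585, -179.71968
3. -42.45068, -150.56115
4. -89.91129, -5.87071
5. -63.60965, -81.44712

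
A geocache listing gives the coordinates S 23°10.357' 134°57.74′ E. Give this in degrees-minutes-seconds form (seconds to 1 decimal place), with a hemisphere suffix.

23°10′21.4″ S, 134°57′44.4″ E

Lat: 10.35700′ → 10′ and 0.35700 × 60 = 21.420″
Lon: 57.74000′ → 57′ and 0.74000 × 60 = 44.400″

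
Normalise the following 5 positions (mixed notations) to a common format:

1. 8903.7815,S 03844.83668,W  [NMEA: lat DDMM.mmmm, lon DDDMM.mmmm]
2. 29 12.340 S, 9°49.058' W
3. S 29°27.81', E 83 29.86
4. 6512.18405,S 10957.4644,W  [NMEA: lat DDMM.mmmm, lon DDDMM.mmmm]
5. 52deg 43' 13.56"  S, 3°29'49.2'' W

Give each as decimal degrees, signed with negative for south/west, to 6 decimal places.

Point 1:
  Lat: degrees = first 2 digits = 89, minutes = 3.7815; 89 + 3.7815/60 = 89.0630250
  S → negative
  Longitude: degrees = first 3 digits = 38, minutes = 44.83668; 38 + 44.83668/60 = 38.7472780
  hemisphere W, so the sign is −
Point 2:
  Latitude: 29 + 12.34/60 = 29.2056667
  hemisphere S, so the sign is −
  Lon: 9 + 49.058/60 = 9.8176333
  W → negative
Point 3:
  φ: 27.81′ = 0.463500°; total 29.4635000
  S → negative
  Longitude: 29.86′ = 0.497667°; total 83.4976667
  E ⇒ keep positive
Point 4:
  φ: split at 2 digits → 65° and 12.18405′; 65 + 12.18405/60 = 65.2030675
  S ⇒ negate
  λ: degrees = first 3 digits = 109, minutes = 57.4644; 109 + 57.4644/60 = 109.9577400
  W ⇒ negate
Point 5:
  Lat: 43′ + 13.56″ = 43.22600′; 52 + 43.22600/60 = 52.7204333
  S → negative
  λ: 3 + 29/60 + 49.2/3600 = 3.4970000
  hemisphere W, so the sign is −

1. -89.063025, -38.747278
2. -29.205667, -9.817633
3. -29.463500, 83.497667
4. -65.203068, -109.957740
5. -52.720433, -3.497000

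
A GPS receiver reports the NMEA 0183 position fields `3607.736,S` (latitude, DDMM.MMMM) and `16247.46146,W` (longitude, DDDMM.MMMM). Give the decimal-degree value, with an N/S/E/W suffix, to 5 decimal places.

36.12893° S, 162.79102° W

Lat: degrees = first 2 digits = 36, minutes = 7.736; 36 + 7.736/60 = 36.128933
Longitude: split at 3 digits → 162° and 47.46146′; 162 + 47.46146/60 = 162.791024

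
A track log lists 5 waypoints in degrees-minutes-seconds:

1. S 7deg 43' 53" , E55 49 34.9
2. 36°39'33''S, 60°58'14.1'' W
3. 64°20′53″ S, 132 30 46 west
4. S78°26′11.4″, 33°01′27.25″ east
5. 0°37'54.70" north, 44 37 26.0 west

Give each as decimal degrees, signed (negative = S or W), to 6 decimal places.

Point 1:
  Lat: 43′ + 53″ = 43.88333′; 7 + 43.88333/60 = 7.7313889
  S → negative
  Lon: 55° + 49/60 + 34.9/3600 = 55 + 0.816667 + 0.009694 = 55.8263611
  E ⇒ keep positive
Point 2:
  Latitude: 36 + 39/60 + 33/3600 = 36.6591667
  S ⇒ negate
  λ: 60° + 58/60 + 14.1/3600 = 60 + 0.966667 + 0.003917 = 60.9705833
  W → negative
Point 3:
  Latitude: 20′ + 53″ = 20.88333′; 64 + 20.88333/60 = 64.3480556
  S → negative
  λ: 30′ + 46″ = 30.76667′; 132 + 30.76667/60 = 132.5127778
  W ⇒ negate
Point 4:
  φ: 78 + 26/60 + 11.4/3600 = 78.4365000
  S → negative
  λ: 33 + 1/60 + 27.25/3600 = 33.0242361
  E ⇒ keep positive
Point 5:
  Latitude: 0° + 37/60 + 54.7/3600 = 0 + 0.616667 + 0.015194 = 0.6318611
  N ⇒ keep positive
  Longitude: 44 + 37/60 + 26/3600 = 44.6238889
  W ⇒ negate

1. -7.731389, 55.826361
2. -36.659167, -60.970583
3. -64.348056, -132.512778
4. -78.436500, 33.024236
5. 0.631861, -44.623889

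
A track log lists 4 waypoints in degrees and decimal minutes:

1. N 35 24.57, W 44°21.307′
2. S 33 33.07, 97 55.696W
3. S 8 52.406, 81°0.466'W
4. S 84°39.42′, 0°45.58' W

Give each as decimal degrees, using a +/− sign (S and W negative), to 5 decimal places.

1. 35.40950, -44.35512
2. -33.55117, -97.92827
3. -8.87343, -81.00777
4. -84.65700, -0.75967

Point 1:
  Lat: 24.57′ = 0.409500°; total 35.409500
  N ⇒ keep positive
  λ: 44 + 21.307/60 = 44.355117
  hemisphere W, so the sign is −
Point 2:
  Lat: 33 + 33.07/60 = 33.551167
  S ⇒ negate
  Longitude: 97 + 55.696/60 = 97.928267
  hemisphere W, so the sign is −
Point 3:
  φ: 52.406′ = 0.873433°; total 8.873433
  hemisphere S, so the sign is −
  Lon: 0.466′ = 0.007767°; total 81.007767
  W → negative
Point 4:
  Lat: 84 + 39.42/60 = 84.657000
  S → negative
  λ: 45.58′ = 0.759667°; total 0.759667
  W ⇒ negate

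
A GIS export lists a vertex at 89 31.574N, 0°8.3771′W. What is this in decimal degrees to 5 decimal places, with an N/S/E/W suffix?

Latitude: 31.574′ = 0.526233°; total 89.526233
Longitude: 0 + 8.3771/60 = 0.139618

89.52623° N, 0.13962° W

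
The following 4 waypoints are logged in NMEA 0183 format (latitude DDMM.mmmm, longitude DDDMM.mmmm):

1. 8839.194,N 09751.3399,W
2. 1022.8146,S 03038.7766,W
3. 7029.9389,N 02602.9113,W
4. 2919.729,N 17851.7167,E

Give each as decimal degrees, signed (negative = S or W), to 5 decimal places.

Point 1:
  Lat: degrees = first 2 digits = 88, minutes = 39.194; 88 + 39.194/60 = 88.653233
  N ⇒ keep positive
  Longitude: split at 3 digits → 097° and 51.3399′; 97 + 51.3399/60 = 97.855665
  W ⇒ negate
Point 2:
  φ: degrees = first 2 digits = 10, minutes = 22.8146; 10 + 22.8146/60 = 10.380243
  S ⇒ negate
  λ: degrees = first 3 digits = 30, minutes = 38.7766; 30 + 38.7766/60 = 30.646277
  W ⇒ negate
Point 3:
  Lat: degrees = first 2 digits = 70, minutes = 29.9389; 70 + 29.9389/60 = 70.498982
  N ⇒ keep positive
  Longitude: degrees = first 3 digits = 26, minutes = 2.9113; 26 + 2.9113/60 = 26.048522
  W → negative
Point 4:
  Latitude: degrees = first 2 digits = 29, minutes = 19.729; 29 + 19.729/60 = 29.328817
  N → positive
  Lon: split at 3 digits → 178° and 51.7167′; 178 + 51.7167/60 = 178.861945
  E → positive

1. 88.65323, -97.85567
2. -10.38024, -30.64628
3. 70.49898, -26.04852
4. 29.32882, 178.86195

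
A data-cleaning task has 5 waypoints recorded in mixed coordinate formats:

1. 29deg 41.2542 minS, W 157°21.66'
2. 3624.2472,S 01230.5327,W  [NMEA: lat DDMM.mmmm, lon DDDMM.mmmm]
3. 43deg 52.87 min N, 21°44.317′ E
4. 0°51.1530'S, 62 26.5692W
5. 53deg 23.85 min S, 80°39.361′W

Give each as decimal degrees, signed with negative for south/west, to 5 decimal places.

1. -29.68757, -157.36100
2. -36.40412, -12.50888
3. 43.88117, 21.73862
4. -0.85255, -62.44282
5. -53.39750, -80.65602

Point 1:
  Lat: 41.2542′ = 0.687570°; total 29.687570
  S ⇒ negate
  Longitude: 157 + 21.66/60 = 157.361000
  W ⇒ negate
Point 2:
  Latitude: degrees = first 2 digits = 36, minutes = 24.2472; 36 + 24.2472/60 = 36.404120
  S → negative
  Longitude: split at 3 digits → 012° and 30.5327′; 12 + 30.5327/60 = 12.508878
  W ⇒ negate
Point 3:
  Latitude: 52.87′ = 0.881167°; total 43.881167
  N → positive
  λ: 44.317′ = 0.738617°; total 21.738617
  E → positive
Point 4:
  Lat: 0 + 51.153/60 = 0.852550
  S ⇒ negate
  Longitude: 62 + 26.5692/60 = 62.442820
  W → negative
Point 5:
  Lat: 53 + 23.85/60 = 53.397500
  hemisphere S, so the sign is −
  Lon: 80 + 39.361/60 = 80.656017
  W ⇒ negate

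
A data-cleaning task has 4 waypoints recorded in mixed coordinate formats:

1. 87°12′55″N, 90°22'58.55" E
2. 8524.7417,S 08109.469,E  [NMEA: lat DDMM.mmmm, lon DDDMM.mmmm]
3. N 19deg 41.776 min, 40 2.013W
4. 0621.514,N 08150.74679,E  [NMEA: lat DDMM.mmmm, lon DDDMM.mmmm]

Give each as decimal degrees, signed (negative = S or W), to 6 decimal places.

Point 1:
  φ: 87 + 12/60 + 55/3600 = 87.2152778
  N → positive
  Lon: 90° + 22/60 + 58.55/3600 = 90 + 0.366667 + 0.016264 = 90.3829306
  E → positive
Point 2:
  Lat: degrees = first 2 digits = 85, minutes = 24.7417; 85 + 24.7417/60 = 85.4123617
  S → negative
  Lon: split at 3 digits → 081° and 9.469′; 81 + 9.469/60 = 81.1578167
  E ⇒ keep positive
Point 3:
  Lat: 41.776′ = 0.696267°; total 19.6962667
  N → positive
  Longitude: 2.013′ = 0.033550°; total 40.0335500
  W → negative
Point 4:
  Latitude: split at 2 digits → 06° and 21.514′; 6 + 21.514/60 = 6.3585667
  N → positive
  Longitude: split at 3 digits → 081° and 50.74679′; 81 + 50.74679/60 = 81.8457798
  E → positive

1. 87.215278, 90.382931
2. -85.412362, 81.157817
3. 19.696267, -40.033550
4. 6.358567, 81.845780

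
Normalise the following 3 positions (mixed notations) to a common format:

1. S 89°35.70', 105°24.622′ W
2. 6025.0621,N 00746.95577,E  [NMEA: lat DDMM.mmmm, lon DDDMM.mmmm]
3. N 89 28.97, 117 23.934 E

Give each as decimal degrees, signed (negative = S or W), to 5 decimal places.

1. -89.59500, -105.41037
2. 60.41770, 7.78260
3. 89.48283, 117.39890

Point 1:
  φ: 89 + 35.7/60 = 89.595000
  hemisphere S, so the sign is −
  Lon: 105 + 24.622/60 = 105.410367
  hemisphere W, so the sign is −
Point 2:
  Lat: degrees = first 2 digits = 60, minutes = 25.0621; 60 + 25.0621/60 = 60.417702
  N → positive
  Longitude: degrees = first 3 digits = 7, minutes = 46.95577; 7 + 46.95577/60 = 7.782596
  E → positive
Point 3:
  Lat: 89 + 28.97/60 = 89.482833
  N → positive
  Lon: 23.934′ = 0.398900°; total 117.398900
  E → positive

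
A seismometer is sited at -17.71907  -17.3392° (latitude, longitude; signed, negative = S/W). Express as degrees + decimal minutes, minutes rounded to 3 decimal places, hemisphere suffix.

Latitude is negative → S; |value| = 17.719070
Latitude: fractional part 0.719070 → 43.14420 minutes
Longitude is negative → W; |value| = 17.339200
Lon: fractional part 0.339200 → 20.35200 minutes

17° 43.144′ S, 17° 20.352′ W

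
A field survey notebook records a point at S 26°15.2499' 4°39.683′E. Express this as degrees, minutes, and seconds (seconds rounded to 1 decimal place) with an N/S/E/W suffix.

Lat: fractional minutes 0.24990 × 60 = 14.994″
Lon: fractional minutes 0.68300 × 60 = 40.980″

26°15′15.0″ S, 4°39′41.0″ E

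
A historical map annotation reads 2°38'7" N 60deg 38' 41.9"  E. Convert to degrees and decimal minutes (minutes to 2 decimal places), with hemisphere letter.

2° 38.12′ N, 60° 38.70′ E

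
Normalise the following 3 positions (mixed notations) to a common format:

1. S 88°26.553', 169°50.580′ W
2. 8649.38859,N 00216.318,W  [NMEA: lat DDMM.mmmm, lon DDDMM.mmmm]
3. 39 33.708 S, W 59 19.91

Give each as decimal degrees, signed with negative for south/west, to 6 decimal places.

1. -88.442550, -169.843000
2. 86.823143, -2.271967
3. -39.561800, -59.331833

Point 1:
  Lat: 26.553′ = 0.442550°; total 88.4425500
  hemisphere S, so the sign is −
  λ: 50.58′ = 0.843000°; total 169.8430000
  W → negative
Point 2:
  Latitude: degrees = first 2 digits = 86, minutes = 49.38859; 86 + 49.38859/60 = 86.8231432
  N → positive
  Lon: split at 3 digits → 002° and 16.318′; 2 + 16.318/60 = 2.2719667
  hemisphere W, so the sign is −
Point 3:
  Lat: 39 + 33.708/60 = 39.5618000
  S → negative
  Lon: 59 + 19.91/60 = 59.3318333
  W → negative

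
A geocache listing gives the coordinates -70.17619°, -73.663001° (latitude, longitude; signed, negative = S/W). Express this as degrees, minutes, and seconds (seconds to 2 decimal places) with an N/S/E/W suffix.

Latitude is negative → S; |value| = 70.176190
φ: whole degrees 70; 10.57140′ → 10′ and 34.2840″
Longitude is negative → W; |value| = 73.663001
Longitude: whole degrees 73; 39.78006′ → 39′ and 46.8036″

70°10′34.28″ S, 73°39′46.80″ W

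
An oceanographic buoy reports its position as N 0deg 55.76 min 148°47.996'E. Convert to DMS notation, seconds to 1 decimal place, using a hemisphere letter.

0°55′45.6″ N, 148°47′59.8″ E

Latitude: fractional minutes 0.76000 × 60 = 45.600″
λ: 47.99600′ → 47′ and 0.99600 × 60 = 59.760″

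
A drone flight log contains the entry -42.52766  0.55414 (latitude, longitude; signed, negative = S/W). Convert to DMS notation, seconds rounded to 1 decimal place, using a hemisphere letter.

42°31′39.6″ S, 0°33′14.9″ E

Latitude is negative → S; |value| = 42.527660
φ: whole degrees 42; 31.65960′ → 31′ and 39.576″
λ: 0.554140 × 60 = 33.24840′ → 33′, remainder × 60 = 14.904″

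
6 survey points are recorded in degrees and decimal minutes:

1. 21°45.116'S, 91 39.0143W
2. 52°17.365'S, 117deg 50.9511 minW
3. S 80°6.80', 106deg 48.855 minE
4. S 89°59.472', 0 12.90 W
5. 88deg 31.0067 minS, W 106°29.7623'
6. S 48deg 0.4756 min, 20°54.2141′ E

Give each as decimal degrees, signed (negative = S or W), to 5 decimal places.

1. -21.75193, -91.65024
2. -52.28942, -117.84919
3. -80.11333, 106.81425
4. -89.99120, -0.21500
5. -88.51678, -106.49604
6. -48.00793, 20.90357

Point 1:
  φ: 21 + 45.116/60 = 21.751933
  S ⇒ negate
  λ: 39.0143′ = 0.650238°; total 91.650238
  W ⇒ negate
Point 2:
  φ: 17.365′ = 0.289417°; total 52.289417
  hemisphere S, so the sign is −
  λ: 117 + 50.9511/60 = 117.849185
  W → negative
Point 3:
  Latitude: 6.8′ = 0.113333°; total 80.113333
  hemisphere S, so the sign is −
  Lon: 106 + 48.855/60 = 106.814250
  E ⇒ keep positive
Point 4:
  Lat: 59.472′ = 0.991200°; total 89.991200
  S → negative
  Longitude: 0 + 12.9/60 = 0.215000
  hemisphere W, so the sign is −
Point 5:
  Latitude: 88 + 31.0067/60 = 88.516778
  hemisphere S, so the sign is −
  λ: 106 + 29.7623/60 = 106.496038
  hemisphere W, so the sign is −
Point 6:
  φ: 48 + 0.4756/60 = 48.007927
  hemisphere S, so the sign is −
  Lon: 54.2141′ = 0.903568°; total 20.903568
  E → positive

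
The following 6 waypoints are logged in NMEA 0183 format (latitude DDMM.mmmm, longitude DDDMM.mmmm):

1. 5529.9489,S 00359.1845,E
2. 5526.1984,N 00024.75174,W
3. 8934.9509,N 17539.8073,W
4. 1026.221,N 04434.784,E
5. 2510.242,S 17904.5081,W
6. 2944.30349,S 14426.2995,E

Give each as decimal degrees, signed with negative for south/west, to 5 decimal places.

1. -55.49915, 3.98641
2. 55.43664, -0.41253
3. 89.58252, -175.66346
4. 10.43702, 44.57973
5. -25.17070, -179.07514
6. -29.73839, 144.43833

Point 1:
  Lat: degrees = first 2 digits = 55, minutes = 29.9489; 55 + 29.9489/60 = 55.499148
  S → negative
  λ: split at 3 digits → 003° and 59.1845′; 3 + 59.1845/60 = 3.986408
  E ⇒ keep positive
Point 2:
  φ: split at 2 digits → 55° and 26.1984′; 55 + 26.1984/60 = 55.436640
  N ⇒ keep positive
  λ: split at 3 digits → 000° and 24.75174′; 0 + 24.75174/60 = 0.412529
  hemisphere W, so the sign is −
Point 3:
  Latitude: degrees = first 2 digits = 89, minutes = 34.9509; 89 + 34.9509/60 = 89.582515
  N → positive
  Lon: degrees = first 3 digits = 175, minutes = 39.8073; 175 + 39.8073/60 = 175.663455
  W → negative
Point 4:
  Latitude: degrees = first 2 digits = 10, minutes = 26.221; 10 + 26.221/60 = 10.437017
  N → positive
  Longitude: degrees = first 3 digits = 44, minutes = 34.784; 44 + 34.784/60 = 44.579733
  E → positive
Point 5:
  Latitude: degrees = first 2 digits = 25, minutes = 10.242; 25 + 10.242/60 = 25.170700
  hemisphere S, so the sign is −
  Longitude: split at 3 digits → 179° and 4.5081′; 179 + 4.5081/60 = 179.075135
  hemisphere W, so the sign is −
Point 6:
  Latitude: degrees = first 2 digits = 29, minutes = 44.30349; 29 + 44.30349/60 = 29.738392
  S ⇒ negate
  λ: degrees = first 3 digits = 144, minutes = 26.2995; 144 + 26.2995/60 = 144.438325
  E ⇒ keep positive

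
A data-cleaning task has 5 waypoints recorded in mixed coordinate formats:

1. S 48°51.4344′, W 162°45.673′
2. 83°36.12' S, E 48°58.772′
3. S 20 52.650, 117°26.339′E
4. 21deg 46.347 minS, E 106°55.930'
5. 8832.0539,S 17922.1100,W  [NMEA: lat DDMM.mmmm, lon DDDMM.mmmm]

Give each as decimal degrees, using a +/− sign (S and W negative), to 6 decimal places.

1. -48.857240, -162.761217
2. -83.602000, 48.979533
3. -20.877500, 117.438983
4. -21.772450, 106.932167
5. -88.534232, -179.368500

Point 1:
  φ: 48 + 51.4344/60 = 48.8572400
  S ⇒ negate
  λ: 162 + 45.673/60 = 162.7612167
  hemisphere W, so the sign is −
Point 2:
  Latitude: 36.12′ = 0.602000°; total 83.6020000
  hemisphere S, so the sign is −
  Longitude: 58.772′ = 0.979533°; total 48.9795333
  E ⇒ keep positive
Point 3:
  Lat: 52.65′ = 0.877500°; total 20.8775000
  S ⇒ negate
  Lon: 117 + 26.339/60 = 117.4389833
  E → positive
Point 4:
  Lat: 21 + 46.347/60 = 21.7724500
  S ⇒ negate
  Longitude: 55.93′ = 0.932167°; total 106.9321667
  E → positive
Point 5:
  Lat: degrees = first 2 digits = 88, minutes = 32.0539; 88 + 32.0539/60 = 88.5342317
  S → negative
  Lon: split at 3 digits → 179° and 22.11′; 179 + 22.11/60 = 179.3685000
  W ⇒ negate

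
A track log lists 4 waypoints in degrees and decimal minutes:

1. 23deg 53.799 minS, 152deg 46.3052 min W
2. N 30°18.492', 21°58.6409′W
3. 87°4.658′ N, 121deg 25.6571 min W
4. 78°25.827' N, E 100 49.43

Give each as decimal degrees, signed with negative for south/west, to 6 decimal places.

1. -23.896650, -152.771753
2. 30.308200, -21.977348
3. 87.077633, -121.427618
4. 78.430450, 100.823833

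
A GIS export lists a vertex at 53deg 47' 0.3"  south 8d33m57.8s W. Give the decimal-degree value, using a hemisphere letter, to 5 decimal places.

53.78342° S, 8.56606° W

Latitude: 53 + 47/60 + 0.3/3600 = 53.783417
Longitude: 8 + 33/60 + 57.8/3600 = 8.566056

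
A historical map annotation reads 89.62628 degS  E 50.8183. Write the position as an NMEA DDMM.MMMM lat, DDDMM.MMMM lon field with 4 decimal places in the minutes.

8937.5768,S / 05049.0980,E

Latitude: 89° + 0.626280 × 60 = 89° 37.576800′
λ: minutes = (50.818300 − 50) × 60 = 49.098000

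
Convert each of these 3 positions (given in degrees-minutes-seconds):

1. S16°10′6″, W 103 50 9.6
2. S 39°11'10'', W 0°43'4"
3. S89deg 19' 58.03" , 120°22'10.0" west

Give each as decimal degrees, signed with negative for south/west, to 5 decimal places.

Point 1:
  Lat: 16 + 10/60 + 6/3600 = 16.168333
  S ⇒ negate
  Longitude: 103° + 50/60 + 9.6/3600 = 103 + 0.833333 + 0.002667 = 103.836000
  hemisphere W, so the sign is −
Point 2:
  φ: 11′ + 10″ = 11.16667′; 39 + 11.16667/60 = 39.186111
  S ⇒ negate
  Longitude: 43′ + 4″ = 43.06667′; 0 + 43.06667/60 = 0.717778
  hemisphere W, so the sign is −
Point 3:
  Lat: 19′ + 58.03″ = 19.96717′; 89 + 19.96717/60 = 89.332786
  S → negative
  λ: 120° + 22/60 + 10/3600 = 120 + 0.366667 + 0.002778 = 120.369444
  hemisphere W, so the sign is −

1. -16.16833, -103.83600
2. -39.18611, -0.71778
3. -89.33279, -120.36944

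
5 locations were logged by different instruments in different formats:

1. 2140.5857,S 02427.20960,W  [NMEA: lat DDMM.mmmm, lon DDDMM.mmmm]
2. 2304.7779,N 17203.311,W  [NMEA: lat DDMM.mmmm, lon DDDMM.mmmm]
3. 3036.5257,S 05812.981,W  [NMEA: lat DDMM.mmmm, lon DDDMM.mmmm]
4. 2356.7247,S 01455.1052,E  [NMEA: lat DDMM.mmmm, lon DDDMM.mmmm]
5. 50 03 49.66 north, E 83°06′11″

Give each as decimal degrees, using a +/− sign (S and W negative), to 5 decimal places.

Point 1:
  Lat: split at 2 digits → 21° and 40.5857′; 21 + 40.5857/60 = 21.676428
  S ⇒ negate
  Lon: degrees = first 3 digits = 24, minutes = 27.2096; 24 + 27.2096/60 = 24.453493
  hemisphere W, so the sign is −
Point 2:
  φ: degrees = first 2 digits = 23, minutes = 4.7779; 23 + 4.7779/60 = 23.079632
  N → positive
  Longitude: split at 3 digits → 172° and 3.311′; 172 + 3.311/60 = 172.055183
  hemisphere W, so the sign is −
Point 3:
  Lat: degrees = first 2 digits = 30, minutes = 36.5257; 30 + 36.5257/60 = 30.608762
  S ⇒ negate
  Longitude: degrees = first 3 digits = 58, minutes = 12.981; 58 + 12.981/60 = 58.216350
  W ⇒ negate
Point 4:
  Latitude: degrees = first 2 digits = 23, minutes = 56.7247; 23 + 56.7247/60 = 23.945412
  S ⇒ negate
  Longitude: split at 3 digits → 014° and 55.1052′; 14 + 55.1052/60 = 14.918420
  E ⇒ keep positive
Point 5:
  Lat: 50° + 3/60 + 49.66/3600 = 50 + 0.050000 + 0.013794 = 50.063794
  N ⇒ keep positive
  λ: 83° + 6/60 + 11/3600 = 83 + 0.100000 + 0.003056 = 83.103056
  E ⇒ keep positive

1. -21.67643, -24.45349
2. 23.07963, -172.05518
3. -30.60876, -58.21635
4. -23.94541, 14.91842
5. 50.06379, 83.10306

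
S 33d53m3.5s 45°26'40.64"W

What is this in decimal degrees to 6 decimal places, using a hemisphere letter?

33.884306° S, 45.444622° W

Lat: 33 + 53/60 + 3.5/3600 = 33.8843056
Lon: 45° + 26/60 + 40.64/3600 = 45 + 0.433333 + 0.011289 = 45.4446222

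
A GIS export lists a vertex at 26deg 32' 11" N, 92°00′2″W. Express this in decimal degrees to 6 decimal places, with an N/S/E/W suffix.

φ: 26 + 32/60 + 11/3600 = 26.5363889
Lon: 92° + 0/60 + 2/3600 = 92 + 0.000000 + 0.000556 = 92.0005556

26.536389° N, 92.000556° W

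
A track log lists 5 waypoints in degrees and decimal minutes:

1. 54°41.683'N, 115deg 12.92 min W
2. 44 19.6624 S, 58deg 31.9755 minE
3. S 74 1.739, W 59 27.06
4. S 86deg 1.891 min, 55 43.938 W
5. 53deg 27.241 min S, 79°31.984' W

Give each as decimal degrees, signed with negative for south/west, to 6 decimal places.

1. 54.694717, -115.215333
2. -44.327707, 58.532925
3. -74.028983, -59.451000
4. -86.031517, -55.732300
5. -53.454017, -79.533067

Point 1:
  φ: 54 + 41.683/60 = 54.6947167
  N → positive
  Longitude: 12.92′ = 0.215333°; total 115.2153333
  W → negative
Point 2:
  Lat: 19.6624′ = 0.327707°; total 44.3277067
  hemisphere S, so the sign is −
  Longitude: 31.9755′ = 0.532925°; total 58.5329250
  E → positive
Point 3:
  Latitude: 1.739′ = 0.028983°; total 74.0289833
  S ⇒ negate
  Lon: 27.06′ = 0.451000°; total 59.4510000
  hemisphere W, so the sign is −
Point 4:
  Latitude: 86 + 1.891/60 = 86.0315167
  S ⇒ negate
  Lon: 55 + 43.938/60 = 55.7323000
  W → negative
Point 5:
  φ: 27.241′ = 0.454017°; total 53.4540167
  hemisphere S, so the sign is −
  Longitude: 31.984′ = 0.533067°; total 79.5330667
  hemisphere W, so the sign is −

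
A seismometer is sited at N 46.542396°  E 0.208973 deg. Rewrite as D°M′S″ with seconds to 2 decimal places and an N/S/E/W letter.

46°32′32.63″ N, 0°12′32.30″ E

φ: 0.542396 × 60 = 32.54376′ → 32′, remainder × 60 = 32.6256″
Longitude: whole degrees 0; 12.53838′ → 12′ and 32.3028″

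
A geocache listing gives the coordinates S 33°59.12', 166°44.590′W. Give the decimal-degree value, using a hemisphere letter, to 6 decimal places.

33.985333° S, 166.743167° W

φ: 59.12′ = 0.985333°; total 33.9853333
Longitude: 44.59′ = 0.743167°; total 166.7431667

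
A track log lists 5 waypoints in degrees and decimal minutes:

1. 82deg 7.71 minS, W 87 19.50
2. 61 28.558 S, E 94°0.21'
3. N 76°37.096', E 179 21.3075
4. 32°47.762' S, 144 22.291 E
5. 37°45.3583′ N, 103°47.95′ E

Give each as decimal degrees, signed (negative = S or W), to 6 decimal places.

1. -82.128500, -87.325000
2. -61.475967, 94.003500
3. 76.618267, 179.355125
4. -32.796033, 144.371517
5. 37.755972, 103.799167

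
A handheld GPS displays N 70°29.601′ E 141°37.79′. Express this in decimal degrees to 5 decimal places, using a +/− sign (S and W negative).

Lat: 70 + 29.601/60 = 70.493350
N ⇒ keep positive
Longitude: 37.79′ = 0.629833°; total 141.629833
E → positive

70.49335, 141.62983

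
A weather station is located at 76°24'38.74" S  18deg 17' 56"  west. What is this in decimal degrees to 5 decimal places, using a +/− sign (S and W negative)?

Lat: 76 + 24/60 + 38.74/3600 = 76.410761
hemisphere S, so the sign is −
Longitude: 18° + 17/60 + 56/3600 = 18 + 0.283333 + 0.015556 = 18.298889
W → negative

-76.41076, -18.29889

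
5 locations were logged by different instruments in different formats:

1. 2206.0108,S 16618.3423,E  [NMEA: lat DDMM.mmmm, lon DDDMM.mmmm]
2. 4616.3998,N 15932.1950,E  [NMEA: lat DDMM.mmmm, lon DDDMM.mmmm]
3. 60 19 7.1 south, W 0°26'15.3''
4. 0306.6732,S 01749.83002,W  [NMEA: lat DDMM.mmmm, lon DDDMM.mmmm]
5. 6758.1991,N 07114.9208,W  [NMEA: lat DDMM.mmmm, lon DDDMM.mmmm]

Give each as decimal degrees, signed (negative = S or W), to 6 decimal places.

1. -22.100180, 166.305705
2. 46.273330, 159.536583
3. -60.318639, -0.437583
4. -3.111220, -17.830500
5. 67.969985, -71.248680

Point 1:
  Latitude: degrees = first 2 digits = 22, minutes = 6.0108; 22 + 6.0108/60 = 22.1001800
  hemisphere S, so the sign is −
  Lon: split at 3 digits → 166° and 18.3423′; 166 + 18.3423/60 = 166.3057050
  E → positive
Point 2:
  Lat: degrees = first 2 digits = 46, minutes = 16.3998; 46 + 16.3998/60 = 46.2733300
  N → positive
  Lon: degrees = first 3 digits = 159, minutes = 32.195; 159 + 32.195/60 = 159.5365833
  E → positive
Point 3:
  Latitude: 19′ + 7.1″ = 19.11833′; 60 + 19.11833/60 = 60.3186389
  S → negative
  Lon: 0° + 26/60 + 15.3/3600 = 0 + 0.433333 + 0.004250 = 0.4375833
  W → negative
Point 4:
  Latitude: degrees = first 2 digits = 3, minutes = 6.6732; 3 + 6.6732/60 = 3.1112200
  hemisphere S, so the sign is −
  λ: split at 3 digits → 017° and 49.83002′; 17 + 49.83002/60 = 17.8305003
  W → negative
Point 5:
  Lat: split at 2 digits → 67° and 58.1991′; 67 + 58.1991/60 = 67.9699850
  N ⇒ keep positive
  λ: split at 3 digits → 071° and 14.9208′; 71 + 14.9208/60 = 71.2486800
  W → negative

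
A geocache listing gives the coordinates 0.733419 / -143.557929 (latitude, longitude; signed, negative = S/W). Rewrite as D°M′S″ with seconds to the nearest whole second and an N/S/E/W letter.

0°44′0″ N, 143°33′29″ W

φ: 0.733419° → 44.00514′; 0.00514 × 60 = 0.31″
Longitude is negative → W; |value| = 143.557929
Longitude: 0.557929 × 60 = 33.47574′ → 33′, remainder × 60 = 28.54″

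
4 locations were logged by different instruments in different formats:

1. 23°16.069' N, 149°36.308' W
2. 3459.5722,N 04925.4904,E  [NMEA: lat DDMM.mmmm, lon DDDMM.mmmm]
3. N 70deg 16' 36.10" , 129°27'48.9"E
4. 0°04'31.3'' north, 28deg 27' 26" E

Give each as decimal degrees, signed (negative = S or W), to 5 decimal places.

1. 23.26782, -149.60513
2. 34.99287, 49.42484
3. 70.27669, 129.46358
4. 0.07536, 28.45722

Point 1:
  Latitude: 23 + 16.069/60 = 23.267817
  N → positive
  Longitude: 149 + 36.308/60 = 149.605133
  hemisphere W, so the sign is −
Point 2:
  Lat: degrees = first 2 digits = 34, minutes = 59.5722; 34 + 59.5722/60 = 34.992870
  N → positive
  λ: degrees = first 3 digits = 49, minutes = 25.4904; 49 + 25.4904/60 = 49.424840
  E ⇒ keep positive
Point 3:
  Latitude: 70° + 16/60 + 36.1/3600 = 70 + 0.266667 + 0.010028 = 70.276694
  N → positive
  Longitude: 129° + 27/60 + 48.9/3600 = 129 + 0.450000 + 0.013583 = 129.463583
  E → positive
Point 4:
  Latitude: 0° + 4/60 + 31.3/3600 = 0 + 0.066667 + 0.008694 = 0.075361
  N → positive
  λ: 27′ + 26″ = 27.43333′; 28 + 27.43333/60 = 28.457222
  E → positive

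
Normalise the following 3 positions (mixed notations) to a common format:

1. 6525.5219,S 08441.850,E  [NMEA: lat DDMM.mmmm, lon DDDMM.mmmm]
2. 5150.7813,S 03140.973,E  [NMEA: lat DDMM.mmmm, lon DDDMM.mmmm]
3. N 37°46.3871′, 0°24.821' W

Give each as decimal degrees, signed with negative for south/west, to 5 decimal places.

Point 1:
  Lat: degrees = first 2 digits = 65, minutes = 25.5219; 65 + 25.5219/60 = 65.425365
  S ⇒ negate
  λ: split at 3 digits → 084° and 41.85′; 84 + 41.85/60 = 84.697500
  E ⇒ keep positive
Point 2:
  Latitude: split at 2 digits → 51° and 50.7813′; 51 + 50.7813/60 = 51.846355
  S → negative
  Longitude: degrees = first 3 digits = 31, minutes = 40.973; 31 + 40.973/60 = 31.682883
  E → positive
Point 3:
  Latitude: 37 + 46.3871/60 = 37.773118
  N ⇒ keep positive
  Longitude: 24.821′ = 0.413683°; total 0.413683
  hemisphere W, so the sign is −

1. -65.42537, 84.69750
2. -51.84636, 31.68288
3. 37.77312, -0.41368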